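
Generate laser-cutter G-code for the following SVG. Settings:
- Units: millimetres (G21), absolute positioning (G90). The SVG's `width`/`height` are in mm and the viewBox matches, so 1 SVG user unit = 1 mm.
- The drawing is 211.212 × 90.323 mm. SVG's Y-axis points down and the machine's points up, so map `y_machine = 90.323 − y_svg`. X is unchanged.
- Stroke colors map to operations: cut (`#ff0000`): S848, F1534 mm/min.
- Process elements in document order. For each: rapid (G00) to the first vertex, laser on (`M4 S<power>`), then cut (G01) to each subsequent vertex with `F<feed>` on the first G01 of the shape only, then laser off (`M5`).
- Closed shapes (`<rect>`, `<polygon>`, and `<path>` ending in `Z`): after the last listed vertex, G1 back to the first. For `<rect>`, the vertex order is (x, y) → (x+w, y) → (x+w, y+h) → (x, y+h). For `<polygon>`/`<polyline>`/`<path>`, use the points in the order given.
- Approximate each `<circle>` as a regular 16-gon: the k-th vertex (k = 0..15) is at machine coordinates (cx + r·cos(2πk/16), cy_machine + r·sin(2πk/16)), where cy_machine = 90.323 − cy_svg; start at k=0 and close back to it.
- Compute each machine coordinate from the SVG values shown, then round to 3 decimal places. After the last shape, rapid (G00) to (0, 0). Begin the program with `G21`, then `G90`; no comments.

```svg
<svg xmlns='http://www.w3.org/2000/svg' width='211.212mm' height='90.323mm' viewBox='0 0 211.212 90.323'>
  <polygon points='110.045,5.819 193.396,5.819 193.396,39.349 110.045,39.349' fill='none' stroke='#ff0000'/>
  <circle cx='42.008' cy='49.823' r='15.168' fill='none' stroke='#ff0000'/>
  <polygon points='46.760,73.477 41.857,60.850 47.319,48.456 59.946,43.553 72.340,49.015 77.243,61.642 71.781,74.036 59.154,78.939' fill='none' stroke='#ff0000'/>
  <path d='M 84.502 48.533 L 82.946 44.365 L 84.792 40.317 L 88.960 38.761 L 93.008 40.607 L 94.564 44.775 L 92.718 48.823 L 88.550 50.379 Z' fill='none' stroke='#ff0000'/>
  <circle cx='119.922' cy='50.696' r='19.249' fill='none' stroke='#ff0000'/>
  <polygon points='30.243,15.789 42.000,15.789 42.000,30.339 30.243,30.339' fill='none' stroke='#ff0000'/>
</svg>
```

1 u = 1 mm; y_m = 90.323 − y.

[1] `<polygon>` rectangle, #ff0000→cut S848 F1534: (110.045,84.504) → (193.396,84.504) → (193.396,50.974) → (110.045,50.974) → (110.045,84.504) (closed)

[2] `<circle>` circle, #ff0000→cut S848 F1534: (57.176,40.500) → (56.021,46.305) → (52.733,51.225) → (47.813,54.513) → (42.008,55.668) → (36.203,54.513) → (31.283,51.225) → (27.995,46.305) → (26.840,40.500) → (27.995,34.695) → (31.283,29.775) → (36.203,26.487) → (42.008,25.332) → (47.813,26.487) → (52.733,29.775) → (56.021,34.695) → (57.176,40.500) (closed)

[3] `<polygon>` regular polygon, #ff0000→cut S848 F1534: (46.760,16.846) → (41.857,29.473) → (47.319,41.867) → (59.946,46.770) → (72.340,41.308) → (77.243,28.681) → (71.781,16.287) → (59.154,11.384) → (46.760,16.846) (closed)

[4] `<path>` regular polygon, #ff0000→cut S848 F1534: (84.502,41.790) → (82.946,45.958) → (84.792,50.006) → (88.960,51.562) → (93.008,49.716) → (94.564,45.548) → (92.718,41.500) → (88.550,39.944) → (84.502,41.790) (closed)

[5] `<circle>` circle, #ff0000→cut S848 F1534: (139.171,39.627) → (137.706,46.993) → (133.533,53.238) → (127.288,57.411) → (119.922,58.876) → (112.556,57.411) → (106.311,53.238) → (102.138,46.993) → (100.673,39.627) → (102.138,32.261) → (106.311,26.016) → (112.556,21.843) → (119.922,20.378) → (127.288,21.843) → (133.533,26.016) → (137.706,32.261) → (139.171,39.627) (closed)

[6] `<polygon>` rectangle, #ff0000→cut S848 F1534: (30.243,74.534) → (42.000,74.534) → (42.000,59.984) → (30.243,59.984) → (30.243,74.534) (closed)

G21
G90
G00 X110.045 Y84.504
M4 S848
G01 X193.396 Y84.504 F1534
G01 X193.396 Y50.974
G01 X110.045 Y50.974
G01 X110.045 Y84.504
M5
G00 X57.176 Y40.500
M4 S848
G01 X56.021 Y46.305 F1534
G01 X52.733 Y51.225
G01 X47.813 Y54.513
G01 X42.008 Y55.668
G01 X36.203 Y54.513
G01 X31.283 Y51.225
G01 X27.995 Y46.305
G01 X26.840 Y40.500
G01 X27.995 Y34.695
G01 X31.283 Y29.775
G01 X36.203 Y26.487
G01 X42.008 Y25.332
G01 X47.813 Y26.487
G01 X52.733 Y29.775
G01 X56.021 Y34.695
G01 X57.176 Y40.500
M5
G00 X46.760 Y16.846
M4 S848
G01 X41.857 Y29.473 F1534
G01 X47.319 Y41.867
G01 X59.946 Y46.770
G01 X72.340 Y41.308
G01 X77.243 Y28.681
G01 X71.781 Y16.287
G01 X59.154 Y11.384
G01 X46.760 Y16.846
M5
G00 X84.502 Y41.790
M4 S848
G01 X82.946 Y45.958 F1534
G01 X84.792 Y50.006
G01 X88.960 Y51.562
G01 X93.008 Y49.716
G01 X94.564 Y45.548
G01 X92.718 Y41.500
G01 X88.550 Y39.944
G01 X84.502 Y41.790
M5
G00 X139.171 Y39.627
M4 S848
G01 X137.706 Y46.993 F1534
G01 X133.533 Y53.238
G01 X127.288 Y57.411
G01 X119.922 Y58.876
G01 X112.556 Y57.411
G01 X106.311 Y53.238
G01 X102.138 Y46.993
G01 X100.673 Y39.627
G01 X102.138 Y32.261
G01 X106.311 Y26.016
G01 X112.556 Y21.843
G01 X119.922 Y20.378
G01 X127.288 Y21.843
G01 X133.533 Y26.016
G01 X137.706 Y32.261
G01 X139.171 Y39.627
M5
G00 X30.243 Y74.534
M4 S848
G01 X42.000 Y74.534 F1534
G01 X42.000 Y59.984
G01 X30.243 Y59.984
G01 X30.243 Y74.534
M5
G00 X0.000 Y0.000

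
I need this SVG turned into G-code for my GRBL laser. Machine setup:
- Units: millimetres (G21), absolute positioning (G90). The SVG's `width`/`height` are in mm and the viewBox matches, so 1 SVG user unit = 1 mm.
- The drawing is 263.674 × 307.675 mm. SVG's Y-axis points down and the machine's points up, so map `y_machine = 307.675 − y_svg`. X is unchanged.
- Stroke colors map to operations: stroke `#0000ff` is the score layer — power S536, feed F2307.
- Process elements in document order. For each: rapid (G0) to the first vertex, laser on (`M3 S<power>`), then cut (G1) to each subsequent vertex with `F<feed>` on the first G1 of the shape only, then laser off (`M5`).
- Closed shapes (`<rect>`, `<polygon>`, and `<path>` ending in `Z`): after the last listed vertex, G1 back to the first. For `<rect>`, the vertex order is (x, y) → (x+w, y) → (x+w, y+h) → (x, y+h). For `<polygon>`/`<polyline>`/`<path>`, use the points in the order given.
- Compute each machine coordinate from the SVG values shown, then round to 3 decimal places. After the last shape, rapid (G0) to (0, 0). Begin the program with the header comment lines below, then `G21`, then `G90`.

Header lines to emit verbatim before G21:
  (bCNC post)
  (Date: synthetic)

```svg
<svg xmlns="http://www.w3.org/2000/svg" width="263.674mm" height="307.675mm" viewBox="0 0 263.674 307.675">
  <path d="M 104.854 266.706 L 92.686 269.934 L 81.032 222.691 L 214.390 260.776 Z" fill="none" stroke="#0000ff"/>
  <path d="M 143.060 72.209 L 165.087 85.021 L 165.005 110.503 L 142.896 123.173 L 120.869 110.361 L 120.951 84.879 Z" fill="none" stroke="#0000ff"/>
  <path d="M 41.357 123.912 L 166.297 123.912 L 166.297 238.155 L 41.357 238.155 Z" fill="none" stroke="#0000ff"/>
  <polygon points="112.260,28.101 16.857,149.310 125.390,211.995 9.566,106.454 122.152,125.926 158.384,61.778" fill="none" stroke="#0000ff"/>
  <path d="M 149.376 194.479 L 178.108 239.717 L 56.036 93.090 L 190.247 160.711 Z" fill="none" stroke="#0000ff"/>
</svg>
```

(bCNC post)
(Date: synthetic)
G21
G90
G0 X104.854 Y40.969
M3 S536
G1 X92.686 Y37.741 F2307
G1 X81.032 Y84.984
G1 X214.390 Y46.899
G1 X104.854 Y40.969
M5
G0 X143.060 Y235.466
M3 S536
G1 X165.087 Y222.654 F2307
G1 X165.005 Y197.172
G1 X142.896 Y184.502
G1 X120.869 Y197.314
G1 X120.951 Y222.796
G1 X143.060 Y235.466
M5
G0 X41.357 Y183.763
M3 S536
G1 X166.297 Y183.763 F2307
G1 X166.297 Y69.520
G1 X41.357 Y69.520
G1 X41.357 Y183.763
M5
G0 X112.260 Y279.574
M3 S536
G1 X16.857 Y158.365 F2307
G1 X125.390 Y95.680
G1 X9.566 Y201.221
G1 X122.152 Y181.749
G1 X158.384 Y245.897
G1 X112.260 Y279.574
M5
G0 X149.376 Y113.196
M3 S536
G1 X178.108 Y67.958 F2307
G1 X56.036 Y214.585
G1 X190.247 Y146.964
G1 X149.376 Y113.196
M5
G0 X0.000 Y0.000

1 u = 1 mm; y_m = 307.675 − y.

[1] `<path>` closed polygon, #0000ff→score S536 F2307: (104.854,40.969) → (92.686,37.741) → (81.032,84.984) → (214.390,46.899) → (104.854,40.969) (closed)

[2] `<path>` regular polygon, #0000ff→score S536 F2307: (143.060,235.466) → (165.087,222.654) → (165.005,197.172) → (142.896,184.502) → (120.869,197.314) → (120.951,222.796) → (143.060,235.466) (closed)

[3] `<path>` rectangle, #0000ff→score S536 F2307: (41.357,183.763) → (166.297,183.763) → (166.297,69.520) → (41.357,69.520) → (41.357,183.763) (closed)

[4] `<polygon>` closed polygon, #0000ff→score S536 F2307: (112.260,279.574) → (16.857,158.365) → (125.390,95.680) → (9.566,201.221) → (122.152,181.749) → (158.384,245.897) → (112.260,279.574) (closed)

[5] `<path>` closed polygon, #0000ff→score S536 F2307: (149.376,113.196) → (178.108,67.958) → (56.036,214.585) → (190.247,146.964) → (149.376,113.196) (closed)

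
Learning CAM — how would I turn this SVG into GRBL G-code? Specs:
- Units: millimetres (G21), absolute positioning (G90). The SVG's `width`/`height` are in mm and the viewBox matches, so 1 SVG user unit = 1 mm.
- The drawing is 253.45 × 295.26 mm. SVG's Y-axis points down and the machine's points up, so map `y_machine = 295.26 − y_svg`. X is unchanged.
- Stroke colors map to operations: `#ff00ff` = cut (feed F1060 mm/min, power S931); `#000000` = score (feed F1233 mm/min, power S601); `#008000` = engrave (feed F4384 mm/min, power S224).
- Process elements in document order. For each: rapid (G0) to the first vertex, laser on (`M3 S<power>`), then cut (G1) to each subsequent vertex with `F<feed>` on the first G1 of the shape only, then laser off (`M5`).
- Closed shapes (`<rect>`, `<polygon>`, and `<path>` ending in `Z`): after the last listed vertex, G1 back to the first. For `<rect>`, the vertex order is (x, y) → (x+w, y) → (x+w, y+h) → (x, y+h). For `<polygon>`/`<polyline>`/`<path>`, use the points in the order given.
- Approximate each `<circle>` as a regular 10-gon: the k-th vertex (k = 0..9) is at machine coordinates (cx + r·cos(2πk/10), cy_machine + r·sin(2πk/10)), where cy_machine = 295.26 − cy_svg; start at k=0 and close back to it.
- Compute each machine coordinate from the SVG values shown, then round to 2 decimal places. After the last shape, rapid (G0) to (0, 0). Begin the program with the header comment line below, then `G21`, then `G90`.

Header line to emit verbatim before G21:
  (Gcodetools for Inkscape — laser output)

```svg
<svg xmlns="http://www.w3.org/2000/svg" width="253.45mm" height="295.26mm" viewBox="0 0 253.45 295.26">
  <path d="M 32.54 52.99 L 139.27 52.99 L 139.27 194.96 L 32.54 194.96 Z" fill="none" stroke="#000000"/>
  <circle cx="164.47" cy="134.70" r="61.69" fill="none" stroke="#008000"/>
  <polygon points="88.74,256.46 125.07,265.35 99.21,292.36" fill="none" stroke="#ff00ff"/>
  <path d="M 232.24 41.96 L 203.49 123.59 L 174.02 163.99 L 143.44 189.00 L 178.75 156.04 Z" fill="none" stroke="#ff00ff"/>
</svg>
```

(Gcodetools for Inkscape — laser output)
G21
G90
G0 X32.54 Y242.27
M3 S601
G1 X139.27 Y242.27 F1233
G1 X139.27 Y100.30
G1 X32.54 Y100.30
G1 X32.54 Y242.27
M5
G0 X226.16 Y160.56
M3 S224
G1 X214.38 Y196.82 F4384
G1 X183.53 Y219.23
G1 X145.41 Y219.23
G1 X114.56 Y196.82
G1 X102.78 Y160.56
G1 X114.56 Y124.30
G1 X145.41 Y101.89
G1 X183.53 Y101.89
G1 X214.38 Y124.30
G1 X226.16 Y160.56
M5
G0 X88.74 Y38.80
M3 S931
G1 X125.07 Y29.91 F1060
G1 X99.21 Y2.90
G1 X88.74 Y38.80
M5
G0 X232.24 Y253.30
M3 S931
G1 X203.49 Y171.67 F1060
G1 X174.02 Y131.27
G1 X143.44 Y106.26
G1 X178.75 Y139.22
G1 X232.24 Y253.30
M5
G0 X0.00 Y0.00

Since the viewBox matches the mm dimensions, user units are millimetres directly. The only transform is the Y-flip y_m = 295.26 − y_svg.

Shape 1 is a rectangle drawn with `<path>`. Its stroke #000000 means score at S601, F1233. After flipping Y the toolpath is (32.54,242.27) → (139.27,242.27) → (139.27,100.30) → (32.54,100.30) → (32.54,242.27), returning to the start.

Shape 2 is a circle drawn with `<circle>`. Its stroke #008000 means engrave at S224, F4384. After flipping Y the toolpath is (226.16,160.56) → (214.38,196.82) → (183.53,219.23) → (145.41,219.23) → (114.56,196.82) → (102.78,160.56) → (114.56,124.30) → (145.41,101.89) → (183.53,101.89) → (214.38,124.30) → (226.16,160.56), returning to the start.

Shape 3 is a regular polygon drawn with `<polygon>`. Its stroke #ff00ff means cut at S931, F1060. After flipping Y the toolpath is (88.74,38.80) → (125.07,29.91) → (99.21,2.90) → (88.74,38.80), returning to the start.

Shape 4 is a closed polygon drawn with `<path>`. Its stroke #ff00ff means cut at S931, F1060. After flipping Y the toolpath is (232.24,253.30) → (203.49,171.67) → (174.02,131.27) → (143.44,106.26) → (178.75,139.22) → (232.24,253.30), returning to the start.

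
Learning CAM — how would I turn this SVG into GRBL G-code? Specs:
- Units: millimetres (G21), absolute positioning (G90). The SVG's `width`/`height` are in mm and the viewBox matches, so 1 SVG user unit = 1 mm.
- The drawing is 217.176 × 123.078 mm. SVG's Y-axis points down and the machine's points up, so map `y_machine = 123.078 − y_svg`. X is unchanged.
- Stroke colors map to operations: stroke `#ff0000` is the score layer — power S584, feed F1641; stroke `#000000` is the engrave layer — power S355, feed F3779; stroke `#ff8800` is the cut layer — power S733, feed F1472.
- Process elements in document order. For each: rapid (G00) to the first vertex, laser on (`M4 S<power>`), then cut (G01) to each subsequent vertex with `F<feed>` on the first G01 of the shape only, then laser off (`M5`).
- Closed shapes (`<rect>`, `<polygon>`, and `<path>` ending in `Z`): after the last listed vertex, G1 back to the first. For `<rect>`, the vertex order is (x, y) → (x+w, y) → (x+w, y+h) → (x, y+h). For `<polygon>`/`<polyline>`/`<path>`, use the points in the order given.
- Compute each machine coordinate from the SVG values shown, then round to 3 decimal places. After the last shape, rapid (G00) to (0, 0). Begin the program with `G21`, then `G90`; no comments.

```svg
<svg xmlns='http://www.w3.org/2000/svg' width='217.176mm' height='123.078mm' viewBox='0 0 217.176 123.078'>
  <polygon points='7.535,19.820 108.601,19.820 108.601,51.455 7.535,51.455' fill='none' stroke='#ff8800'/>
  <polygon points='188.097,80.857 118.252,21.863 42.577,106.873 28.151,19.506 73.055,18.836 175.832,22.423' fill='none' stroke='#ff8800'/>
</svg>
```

Since the viewBox matches the mm dimensions, user units are millimetres directly. The only transform is the Y-flip y_m = 123.078 − y_svg.

Shape 1 is a rectangle drawn with `<polygon>`. Its stroke #ff8800 means cut at S733, F1472. After flipping Y the toolpath is (7.535,103.258) → (108.601,103.258) → (108.601,71.623) → (7.535,71.623) → (7.535,103.258), returning to the start.

Shape 2 is a closed polygon drawn with `<polygon>`. Its stroke #ff8800 means cut at S733, F1472. After flipping Y the toolpath is (188.097,42.221) → (118.252,101.215) → (42.577,16.205) → (28.151,103.572) → (73.055,104.242) → (175.832,100.655) → (188.097,42.221), returning to the start.

G21
G90
G00 X7.535 Y103.258
M4 S733
G01 X108.601 Y103.258 F1472
G01 X108.601 Y71.623
G01 X7.535 Y71.623
G01 X7.535 Y103.258
M5
G00 X188.097 Y42.221
M4 S733
G01 X118.252 Y101.215 F1472
G01 X42.577 Y16.205
G01 X28.151 Y103.572
G01 X73.055 Y104.242
G01 X175.832 Y100.655
G01 X188.097 Y42.221
M5
G00 X0.000 Y0.000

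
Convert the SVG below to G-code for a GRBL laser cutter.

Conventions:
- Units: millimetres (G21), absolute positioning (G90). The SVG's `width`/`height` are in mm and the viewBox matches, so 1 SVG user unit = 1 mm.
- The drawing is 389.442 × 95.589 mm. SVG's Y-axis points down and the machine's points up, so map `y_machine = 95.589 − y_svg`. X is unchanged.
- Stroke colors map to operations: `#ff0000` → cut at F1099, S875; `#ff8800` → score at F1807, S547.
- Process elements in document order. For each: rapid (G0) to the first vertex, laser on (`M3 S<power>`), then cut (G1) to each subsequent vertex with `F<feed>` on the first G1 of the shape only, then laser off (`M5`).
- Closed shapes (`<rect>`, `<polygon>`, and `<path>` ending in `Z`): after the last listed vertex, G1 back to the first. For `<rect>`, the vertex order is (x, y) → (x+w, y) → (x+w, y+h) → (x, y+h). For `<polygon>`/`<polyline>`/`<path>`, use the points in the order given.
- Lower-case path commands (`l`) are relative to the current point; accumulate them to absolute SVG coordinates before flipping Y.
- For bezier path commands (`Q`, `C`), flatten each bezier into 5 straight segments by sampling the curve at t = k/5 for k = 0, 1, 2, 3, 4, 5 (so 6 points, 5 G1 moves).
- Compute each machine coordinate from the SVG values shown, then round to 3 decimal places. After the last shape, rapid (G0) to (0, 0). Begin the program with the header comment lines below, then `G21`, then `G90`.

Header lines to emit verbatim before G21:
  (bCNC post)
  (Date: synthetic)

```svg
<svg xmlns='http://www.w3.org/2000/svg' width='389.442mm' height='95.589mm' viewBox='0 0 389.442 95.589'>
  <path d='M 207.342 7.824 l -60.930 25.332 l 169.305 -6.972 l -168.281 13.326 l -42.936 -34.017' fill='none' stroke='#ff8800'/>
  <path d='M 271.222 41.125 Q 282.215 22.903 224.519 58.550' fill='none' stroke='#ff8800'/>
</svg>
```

(bCNC post)
(Date: synthetic)
G21
G90
G0 X207.342 Y87.765
M3 S547
G1 X146.412 Y62.433 F1807
G1 X315.717 Y69.405
G1 X147.436 Y56.079
G1 X104.500 Y90.096
M5
G0 X271.222 Y54.464
M3 S547
G1 X272.872 Y59.598 F1807
G1 X269.026 Y60.423
G1 X259.686 Y56.938
G1 X244.850 Y49.143
G1 X224.519 Y37.039
M5
G0 X0.000 Y0.000

viewBox `0 0 389.442 95.589` with mm width/height → 1 unit = 1 mm. Flip: y_m = 95.589 − y_svg.

**Shape 1** — `<path>` open polyline, stroke `#ff8800` → score (S547, F1807). Machine vertices: (207.342,87.765) → (146.412,62.433) → (315.717,69.405) → (147.436,56.079) → (104.500,90.096). Open path.

**Shape 2** — `<path>` quadratic bezier, stroke `#ff8800` → score (S547, F1807). Control points (SVG): P0=(271.222,41.125), P1=(282.215,22.903), P2=(224.519,58.550); sampled at t=k/5. Machine vertices: (271.222,54.464) → (272.872,59.598) → (269.026,60.423) → (259.686,56.938) → (244.850,49.143) → (224.519,37.039). Open path.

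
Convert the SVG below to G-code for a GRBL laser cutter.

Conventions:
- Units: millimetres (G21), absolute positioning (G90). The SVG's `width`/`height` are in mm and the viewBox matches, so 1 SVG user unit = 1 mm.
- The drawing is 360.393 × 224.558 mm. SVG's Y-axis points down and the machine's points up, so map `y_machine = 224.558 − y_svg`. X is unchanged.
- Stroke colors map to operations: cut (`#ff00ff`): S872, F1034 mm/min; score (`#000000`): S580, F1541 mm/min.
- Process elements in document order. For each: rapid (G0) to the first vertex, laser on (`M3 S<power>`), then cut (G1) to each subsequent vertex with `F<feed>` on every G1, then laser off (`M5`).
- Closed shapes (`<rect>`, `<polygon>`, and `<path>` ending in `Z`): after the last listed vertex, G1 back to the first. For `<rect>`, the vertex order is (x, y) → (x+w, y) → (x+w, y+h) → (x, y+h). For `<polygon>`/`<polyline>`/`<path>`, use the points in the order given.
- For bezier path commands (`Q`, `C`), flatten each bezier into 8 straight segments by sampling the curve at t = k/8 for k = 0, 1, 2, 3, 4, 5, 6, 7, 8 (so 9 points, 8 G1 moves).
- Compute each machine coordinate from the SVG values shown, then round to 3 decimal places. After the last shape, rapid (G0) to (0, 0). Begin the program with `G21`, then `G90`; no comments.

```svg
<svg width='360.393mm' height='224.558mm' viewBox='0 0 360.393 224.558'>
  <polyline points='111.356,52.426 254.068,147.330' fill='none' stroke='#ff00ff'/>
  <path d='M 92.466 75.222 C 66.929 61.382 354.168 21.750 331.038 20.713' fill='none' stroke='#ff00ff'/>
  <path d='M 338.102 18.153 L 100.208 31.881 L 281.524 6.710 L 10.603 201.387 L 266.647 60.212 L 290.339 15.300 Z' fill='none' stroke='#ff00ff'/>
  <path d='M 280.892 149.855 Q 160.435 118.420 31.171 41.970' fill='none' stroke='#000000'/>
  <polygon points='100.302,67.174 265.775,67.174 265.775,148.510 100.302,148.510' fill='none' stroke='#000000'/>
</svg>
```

viewBox `0 0 360.393 224.558` with mm width/height → 1 unit = 1 mm. Flip: y_m = 224.558 − y_svg.

**Shape 1** — `<polyline>` line segment, stroke `#ff00ff` → cut (S872, F1034). Machine vertices: (111.356,172.132) → (254.068,77.228). Open path.

**Shape 2** — `<path>` cubic bezier, stroke `#ff00ff` → cut (S872, F1034). Control points (SVG): P0=(92.466,75.222), P1=(66.929,61.382), P2=(354.168,21.750), P3=(331.038,20.713); sampled at t=k/8. Machine vertices: (92.466,149.336) → (96.334,155.609) → (122.222,163.546) → (162.828,172.392) → (210.849,181.392) → (258.983,189.792) → (299.928,196.837) → (326.380,201.773) → (331.038,203.845). Open path.

**Shape 3** — `<path>` closed polygon, stroke `#ff00ff` → cut (S872, F1034). Machine vertices: (338.102,206.405) → (100.208,192.677) → (281.524,217.848) → (10.603,23.171) → (266.647,164.346) → (290.339,209.258) → (338.102,206.405). Closed: final G1 returns to the first vertex.

**Shape 4** — `<path>` quadratic bezier, stroke `#000000` → score (S580, F1541). Control points (SVG): P0=(280.892,149.855), P1=(160.435,118.420), P2=(31.171,41.970); sampled at t=k/8. Machine vertices: (280.892,74.703) → (250.640,83.265) → (220.113,93.234) → (189.311,104.609) → (158.233,117.392) → (126.881,131.581) → (95.253,147.176) → (63.349,164.179) → (31.171,182.588). Open path.

**Shape 5** — `<polygon>` rectangle, stroke `#000000` → score (S580, F1541). Machine vertices: (100.302,157.384) → (265.775,157.384) → (265.775,76.048) → (100.302,76.048) → (100.302,157.384). Closed: final G1 returns to the first vertex.

G21
G90
G0 X111.356 Y172.132
M3 S872
G1 X254.068 Y77.228 F1034
M5
G0 X92.466 Y149.336
M3 S872
G1 X96.334 Y155.609 F1034
G1 X122.222 Y163.546 F1034
G1 X162.828 Y172.392 F1034
G1 X210.849 Y181.392 F1034
G1 X258.983 Y189.792 F1034
G1 X299.928 Y196.837 F1034
G1 X326.380 Y201.773 F1034
G1 X331.038 Y203.845 F1034
M5
G0 X338.102 Y206.405
M3 S872
G1 X100.208 Y192.677 F1034
G1 X281.524 Y217.848 F1034
G1 X10.603 Y23.171 F1034
G1 X266.647 Y164.346 F1034
G1 X290.339 Y209.258 F1034
G1 X338.102 Y206.405 F1034
M5
G0 X280.892 Y74.703
M3 S580
G1 X250.640 Y83.265 F1541
G1 X220.113 Y93.234 F1541
G1 X189.311 Y104.609 F1541
G1 X158.233 Y117.392 F1541
G1 X126.881 Y131.581 F1541
G1 X95.253 Y147.176 F1541
G1 X63.349 Y164.179 F1541
G1 X31.171 Y182.588 F1541
M5
G0 X100.302 Y157.384
M3 S580
G1 X265.775 Y157.384 F1541
G1 X265.775 Y76.048 F1541
G1 X100.302 Y76.048 F1541
G1 X100.302 Y157.384 F1541
M5
G0 X0.000 Y0.000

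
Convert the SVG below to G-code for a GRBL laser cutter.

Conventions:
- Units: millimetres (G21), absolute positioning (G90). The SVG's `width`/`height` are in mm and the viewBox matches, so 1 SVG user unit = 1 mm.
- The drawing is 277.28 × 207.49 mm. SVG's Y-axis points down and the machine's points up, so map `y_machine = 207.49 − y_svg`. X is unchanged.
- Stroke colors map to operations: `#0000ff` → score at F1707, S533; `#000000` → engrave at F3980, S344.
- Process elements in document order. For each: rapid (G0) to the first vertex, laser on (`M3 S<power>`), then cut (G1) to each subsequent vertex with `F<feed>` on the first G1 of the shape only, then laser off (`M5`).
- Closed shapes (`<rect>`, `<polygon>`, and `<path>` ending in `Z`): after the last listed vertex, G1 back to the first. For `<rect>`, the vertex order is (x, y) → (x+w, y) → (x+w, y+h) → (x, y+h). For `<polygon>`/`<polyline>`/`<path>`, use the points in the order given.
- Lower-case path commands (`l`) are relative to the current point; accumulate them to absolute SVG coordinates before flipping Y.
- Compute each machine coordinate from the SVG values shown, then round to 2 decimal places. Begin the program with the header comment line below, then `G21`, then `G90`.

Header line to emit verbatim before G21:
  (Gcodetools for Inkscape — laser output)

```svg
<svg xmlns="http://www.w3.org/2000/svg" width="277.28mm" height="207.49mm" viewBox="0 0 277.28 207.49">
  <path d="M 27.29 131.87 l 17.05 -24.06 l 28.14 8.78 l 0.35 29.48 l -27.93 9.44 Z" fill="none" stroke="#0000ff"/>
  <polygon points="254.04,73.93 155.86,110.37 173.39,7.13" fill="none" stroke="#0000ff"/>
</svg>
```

Since the viewBox matches the mm dimensions, user units are millimetres directly. The only transform is the Y-flip y_m = 207.49 − y_svg.

Shape 1 is a regular polygon drawn with `<path>`. Its stroke #0000ff means score at S533, F1707. After flipping Y the toolpath is (27.29,75.62) → (44.34,99.68) → (72.48,90.90) → (72.83,61.42) → (44.90,51.98) → (27.29,75.62), returning to the start.

Shape 2 is a regular polygon drawn with `<polygon>`. Its stroke #0000ff means score at S533, F1707. After flipping Y the toolpath is (254.04,133.56) → (155.86,97.12) → (173.39,200.36) → (254.04,133.56), returning to the start.

(Gcodetools for Inkscape — laser output)
G21
G90
G0 X27.29 Y75.62
M3 S533
G1 X44.34 Y99.68 F1707
G1 X72.48 Y90.90
G1 X72.83 Y61.42
G1 X44.90 Y51.98
G1 X27.29 Y75.62
M5
G0 X254.04 Y133.56
M3 S533
G1 X155.86 Y97.12 F1707
G1 X173.39 Y200.36
G1 X254.04 Y133.56
M5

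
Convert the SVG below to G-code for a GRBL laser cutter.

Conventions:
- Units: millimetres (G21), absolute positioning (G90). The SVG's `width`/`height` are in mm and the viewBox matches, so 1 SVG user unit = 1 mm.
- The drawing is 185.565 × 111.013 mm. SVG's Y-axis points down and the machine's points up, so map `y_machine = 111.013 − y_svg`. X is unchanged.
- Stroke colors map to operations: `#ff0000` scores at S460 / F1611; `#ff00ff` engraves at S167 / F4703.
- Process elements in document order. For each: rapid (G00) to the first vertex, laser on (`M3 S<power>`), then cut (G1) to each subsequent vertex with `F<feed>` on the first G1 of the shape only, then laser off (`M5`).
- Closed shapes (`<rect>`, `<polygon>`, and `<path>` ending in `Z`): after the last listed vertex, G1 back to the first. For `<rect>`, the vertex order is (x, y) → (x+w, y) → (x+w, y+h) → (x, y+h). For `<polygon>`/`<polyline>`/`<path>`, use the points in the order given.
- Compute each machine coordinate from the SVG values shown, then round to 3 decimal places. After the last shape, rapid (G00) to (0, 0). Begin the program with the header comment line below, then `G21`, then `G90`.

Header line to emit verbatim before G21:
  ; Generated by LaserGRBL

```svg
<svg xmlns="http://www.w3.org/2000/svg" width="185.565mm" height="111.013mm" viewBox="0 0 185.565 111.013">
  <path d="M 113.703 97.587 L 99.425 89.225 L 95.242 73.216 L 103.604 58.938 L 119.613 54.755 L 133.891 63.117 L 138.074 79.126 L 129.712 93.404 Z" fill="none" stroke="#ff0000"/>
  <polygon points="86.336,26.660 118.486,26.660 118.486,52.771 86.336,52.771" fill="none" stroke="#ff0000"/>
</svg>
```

viewBox `0 0 185.565 111.013` with mm width/height → 1 unit = 1 mm. Flip: y_m = 111.013 − y_svg.

**Shape 1** — `<path>` regular polygon, stroke `#ff0000` → score (S460, F1611). Machine vertices: (113.703,13.426) → (99.425,21.788) → (95.242,37.797) → (103.604,52.075) → (119.613,56.258) → (133.891,47.896) → (138.074,31.887) → (129.712,17.609) → (113.703,13.426). Closed: final G1 returns to the first vertex.

**Shape 2** — `<polygon>` rectangle, stroke `#ff0000` → score (S460, F1611). Machine vertices: (86.336,84.353) → (118.486,84.353) → (118.486,58.242) → (86.336,58.242) → (86.336,84.353). Closed: final G1 returns to the first vertex.

; Generated by LaserGRBL
G21
G90
G00 X113.703 Y13.426
M3 S460
G1 X99.425 Y21.788 F1611
G1 X95.242 Y37.797
G1 X103.604 Y52.075
G1 X119.613 Y56.258
G1 X133.891 Y47.896
G1 X138.074 Y31.887
G1 X129.712 Y17.609
G1 X113.703 Y13.426
M5
G00 X86.336 Y84.353
M3 S460
G1 X118.486 Y84.353 F1611
G1 X118.486 Y58.242
G1 X86.336 Y58.242
G1 X86.336 Y84.353
M5
G00 X0.000 Y0.000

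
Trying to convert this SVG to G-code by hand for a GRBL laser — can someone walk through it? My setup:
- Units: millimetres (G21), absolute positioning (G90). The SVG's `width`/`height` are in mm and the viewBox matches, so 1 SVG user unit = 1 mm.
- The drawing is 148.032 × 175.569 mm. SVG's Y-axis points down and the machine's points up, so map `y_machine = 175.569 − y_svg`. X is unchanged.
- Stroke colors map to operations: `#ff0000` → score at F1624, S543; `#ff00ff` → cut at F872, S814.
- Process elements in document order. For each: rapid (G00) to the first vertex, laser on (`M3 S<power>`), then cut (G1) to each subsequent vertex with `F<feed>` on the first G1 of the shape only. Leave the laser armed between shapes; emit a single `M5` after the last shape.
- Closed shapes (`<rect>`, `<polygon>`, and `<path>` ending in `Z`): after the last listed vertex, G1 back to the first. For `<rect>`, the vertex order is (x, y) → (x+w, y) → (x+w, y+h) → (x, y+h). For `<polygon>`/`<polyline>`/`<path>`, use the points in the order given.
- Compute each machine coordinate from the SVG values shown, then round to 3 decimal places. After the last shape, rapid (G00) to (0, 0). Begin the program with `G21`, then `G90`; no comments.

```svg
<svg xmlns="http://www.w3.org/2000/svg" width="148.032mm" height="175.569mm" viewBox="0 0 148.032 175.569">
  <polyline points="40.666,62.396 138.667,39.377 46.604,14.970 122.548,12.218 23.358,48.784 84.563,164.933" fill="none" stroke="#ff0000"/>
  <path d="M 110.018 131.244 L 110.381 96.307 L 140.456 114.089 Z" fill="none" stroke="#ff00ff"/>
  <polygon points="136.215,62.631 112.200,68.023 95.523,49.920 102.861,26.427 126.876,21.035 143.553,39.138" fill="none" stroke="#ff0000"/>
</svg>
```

1 u = 1 mm; y_m = 175.569 − y.

[1] `<polyline>` open polyline, #ff0000→score S543 F1624: (40.666,113.173) → (138.667,136.192) → (46.604,160.599) → (122.548,163.351) → (23.358,126.785) → (84.563,10.636)

[2] `<path>` regular polygon, #ff00ff→cut S814 F872: (110.018,44.325) → (110.381,79.262) → (140.456,61.480) → (110.018,44.325) (closed)

[3] `<polygon>` regular polygon, #ff0000→score S543 F1624: (136.215,112.938) → (112.200,107.546) → (95.523,125.649) → (102.861,149.142) → (126.876,154.534) → (143.553,136.431) → (136.215,112.938) (closed)

G21
G90
G00 X40.666 Y113.173
M3 S543
G1 X138.667 Y136.192 F1624
G1 X46.604 Y160.599
G1 X122.548 Y163.351
G1 X23.358 Y126.785
G1 X84.563 Y10.636
G00 X110.018 Y44.325
M3 S814
G1 X110.381 Y79.262 F872
G1 X140.456 Y61.480
G1 X110.018 Y44.325
G00 X136.215 Y112.938
M3 S543
G1 X112.200 Y107.546 F1624
G1 X95.523 Y125.649
G1 X102.861 Y149.142
G1 X126.876 Y154.534
G1 X143.553 Y136.431
G1 X136.215 Y112.938
M5
G00 X0.000 Y0.000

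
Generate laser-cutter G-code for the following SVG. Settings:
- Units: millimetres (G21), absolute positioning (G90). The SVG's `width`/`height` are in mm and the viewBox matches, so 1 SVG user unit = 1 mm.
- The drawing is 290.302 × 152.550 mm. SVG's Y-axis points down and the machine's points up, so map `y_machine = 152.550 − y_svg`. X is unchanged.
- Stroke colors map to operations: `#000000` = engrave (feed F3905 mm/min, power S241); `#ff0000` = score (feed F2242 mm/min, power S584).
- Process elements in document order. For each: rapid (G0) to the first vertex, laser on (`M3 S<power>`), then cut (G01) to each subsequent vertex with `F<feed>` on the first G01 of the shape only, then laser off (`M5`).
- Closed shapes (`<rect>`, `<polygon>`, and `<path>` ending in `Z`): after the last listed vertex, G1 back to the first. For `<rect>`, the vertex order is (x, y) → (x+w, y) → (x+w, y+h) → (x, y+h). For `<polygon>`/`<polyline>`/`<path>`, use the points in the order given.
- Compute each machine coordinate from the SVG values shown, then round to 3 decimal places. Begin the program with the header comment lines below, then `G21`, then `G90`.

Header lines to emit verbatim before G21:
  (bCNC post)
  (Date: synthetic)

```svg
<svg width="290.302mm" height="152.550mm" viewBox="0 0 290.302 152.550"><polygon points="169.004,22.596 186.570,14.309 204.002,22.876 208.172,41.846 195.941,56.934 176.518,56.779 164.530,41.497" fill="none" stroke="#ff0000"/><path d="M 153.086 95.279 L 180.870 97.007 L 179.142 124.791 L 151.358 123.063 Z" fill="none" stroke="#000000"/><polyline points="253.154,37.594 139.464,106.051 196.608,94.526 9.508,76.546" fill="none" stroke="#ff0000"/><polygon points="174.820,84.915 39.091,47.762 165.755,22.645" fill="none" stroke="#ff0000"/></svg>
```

(bCNC post)
(Date: synthetic)
G21
G90
G0 X169.004 Y129.954
M3 S584
G01 X186.570 Y138.241 F2242
G01 X204.002 Y129.674
G01 X208.172 Y110.704
G01 X195.941 Y95.616
G01 X176.518 Y95.771
G01 X164.530 Y111.053
G01 X169.004 Y129.954
M5
G0 X153.086 Y57.271
M3 S241
G01 X180.870 Y55.543 F3905
G01 X179.142 Y27.759
G01 X151.358 Y29.487
G01 X153.086 Y57.271
M5
G0 X253.154 Y114.956
M3 S584
G01 X139.464 Y46.499 F2242
G01 X196.608 Y58.024
G01 X9.508 Y76.004
M5
G0 X174.820 Y67.635
M3 S584
G01 X39.091 Y104.788 F2242
G01 X165.755 Y129.905
G01 X174.820 Y67.635
M5

Since the viewBox matches the mm dimensions, user units are millimetres directly. The only transform is the Y-flip y_m = 152.550 − y_svg.

Shape 1 is a regular polygon drawn with `<polygon>`. Its stroke #ff0000 means score at S584, F2242. After flipping Y the toolpath is (169.004,129.954) → (186.570,138.241) → (204.002,129.674) → (208.172,110.704) → (195.941,95.616) → (176.518,95.771) → (164.530,111.053) → (169.004,129.954), returning to the start.

Shape 2 is a regular polygon drawn with `<path>`. Its stroke #000000 means engrave at S241, F3905. After flipping Y the toolpath is (153.086,57.271) → (180.870,55.543) → (179.142,27.759) → (151.358,29.487) → (153.086,57.271), returning to the start.

Shape 3 is a open polyline drawn with `<polyline>`. Its stroke #ff0000 means score at S584, F2242. After flipping Y the toolpath is (253.154,114.956) → (139.464,46.499) → (196.608,58.024) → (9.508,76.004).

Shape 4 is a closed polygon drawn with `<polygon>`. Its stroke #ff0000 means score at S584, F2242. After flipping Y the toolpath is (174.820,67.635) → (39.091,104.788) → (165.755,129.905) → (174.820,67.635), returning to the start.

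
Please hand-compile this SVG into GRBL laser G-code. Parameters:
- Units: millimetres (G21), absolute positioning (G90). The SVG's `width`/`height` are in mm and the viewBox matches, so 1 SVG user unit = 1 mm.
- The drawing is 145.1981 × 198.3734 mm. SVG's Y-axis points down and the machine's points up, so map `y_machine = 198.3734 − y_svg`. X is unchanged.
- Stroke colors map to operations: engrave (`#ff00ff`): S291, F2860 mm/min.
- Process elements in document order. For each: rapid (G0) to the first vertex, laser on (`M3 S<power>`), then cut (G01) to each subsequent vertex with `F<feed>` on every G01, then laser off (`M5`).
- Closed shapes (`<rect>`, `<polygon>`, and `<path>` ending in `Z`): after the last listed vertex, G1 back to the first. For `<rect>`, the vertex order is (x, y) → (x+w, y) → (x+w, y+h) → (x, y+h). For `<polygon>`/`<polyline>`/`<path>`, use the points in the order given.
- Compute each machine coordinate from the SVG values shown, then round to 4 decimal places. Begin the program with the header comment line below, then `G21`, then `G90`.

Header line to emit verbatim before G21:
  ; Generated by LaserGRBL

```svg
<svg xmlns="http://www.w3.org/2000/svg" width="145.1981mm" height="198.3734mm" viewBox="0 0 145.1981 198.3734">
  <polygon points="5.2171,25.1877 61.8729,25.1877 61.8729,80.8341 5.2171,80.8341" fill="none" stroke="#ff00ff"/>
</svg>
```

; Generated by LaserGRBL
G21
G90
G0 X5.2171 Y173.1857
M3 S291
G01 X61.8729 Y173.1857 F2860
G01 X61.8729 Y117.5393 F2860
G01 X5.2171 Y117.5393 F2860
G01 X5.2171 Y173.1857 F2860
M5

1 u = 1 mm; y_m = 198.3734 − y.

[1] `<polygon>` rectangle, #ff00ff→engrave S291 F2860: (5.2171,173.1857) → (61.8729,173.1857) → (61.8729,117.5393) → (5.2171,117.5393) → (5.2171,173.1857) (closed)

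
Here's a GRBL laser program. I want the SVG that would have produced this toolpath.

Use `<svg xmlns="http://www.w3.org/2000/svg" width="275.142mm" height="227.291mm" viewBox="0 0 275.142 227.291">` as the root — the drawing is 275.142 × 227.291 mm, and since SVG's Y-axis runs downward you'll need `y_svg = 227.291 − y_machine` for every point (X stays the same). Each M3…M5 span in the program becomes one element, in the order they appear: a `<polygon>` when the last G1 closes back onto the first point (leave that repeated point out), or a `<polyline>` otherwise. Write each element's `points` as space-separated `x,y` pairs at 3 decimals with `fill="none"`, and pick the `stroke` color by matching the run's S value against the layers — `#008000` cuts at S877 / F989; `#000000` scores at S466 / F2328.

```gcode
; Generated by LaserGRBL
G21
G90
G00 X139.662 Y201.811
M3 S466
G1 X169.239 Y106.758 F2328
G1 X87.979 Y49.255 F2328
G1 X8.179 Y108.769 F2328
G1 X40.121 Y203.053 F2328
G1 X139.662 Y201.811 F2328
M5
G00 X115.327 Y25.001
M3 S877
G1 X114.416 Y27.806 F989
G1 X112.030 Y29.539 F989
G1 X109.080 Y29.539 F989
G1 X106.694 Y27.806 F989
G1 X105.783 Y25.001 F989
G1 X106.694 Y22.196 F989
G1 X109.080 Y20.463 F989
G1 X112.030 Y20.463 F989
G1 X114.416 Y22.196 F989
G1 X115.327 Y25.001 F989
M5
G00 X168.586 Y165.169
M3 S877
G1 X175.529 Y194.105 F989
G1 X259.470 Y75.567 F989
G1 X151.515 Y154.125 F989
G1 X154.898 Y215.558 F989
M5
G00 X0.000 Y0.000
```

<svg xmlns="http://www.w3.org/2000/svg" width="275.142mm" height="227.291mm" viewBox="0 0 275.142 227.291">
  <polygon points="139.662,25.480 169.239,120.533 87.979,178.036 8.179,118.522 40.121,24.238" fill="none" stroke="#000000"/>
  <polygon points="115.327,202.290 114.416,199.485 112.030,197.752 109.080,197.752 106.694,199.485 105.783,202.290 106.694,205.095 109.080,206.828 112.030,206.828 114.416,205.095" fill="none" stroke="#008000"/>
  <polyline points="168.586,62.122 175.529,33.186 259.470,151.724 151.515,73.166 154.898,11.733" fill="none" stroke="#008000"/>
</svg>

Machine Y-up, SVG Y-down with viewBox height 227.291, so y_svg = 227.291 − y_machine; X carries over.

Run 1: the run's S466 means `#000000` (score). The run returns to its start, so emit a `<polygon>` with points (Y-flipped): 139.662,25.480 169.239,120.533 87.979,178.036 8.179,118.522 40.121,24.238.

Run 2: power S877 maps to stroke `#008000` (cut). The run returns to its start, so emit a `<polygon>` with points (Y-flipped): 115.327,202.290 114.416,199.485 112.030,197.752 109.080,197.752 106.694,199.485 105.783,202.290 106.694,205.095 109.080,206.828 112.030,206.828 114.416,205.095.

Run 3: S877 ⇒ cut layer `#008000`. The run is open, so emit a `<polyline>` with points (Y-flipped): 168.586,62.122 175.529,33.186 259.470,151.724 151.515,73.166 154.898,11.733.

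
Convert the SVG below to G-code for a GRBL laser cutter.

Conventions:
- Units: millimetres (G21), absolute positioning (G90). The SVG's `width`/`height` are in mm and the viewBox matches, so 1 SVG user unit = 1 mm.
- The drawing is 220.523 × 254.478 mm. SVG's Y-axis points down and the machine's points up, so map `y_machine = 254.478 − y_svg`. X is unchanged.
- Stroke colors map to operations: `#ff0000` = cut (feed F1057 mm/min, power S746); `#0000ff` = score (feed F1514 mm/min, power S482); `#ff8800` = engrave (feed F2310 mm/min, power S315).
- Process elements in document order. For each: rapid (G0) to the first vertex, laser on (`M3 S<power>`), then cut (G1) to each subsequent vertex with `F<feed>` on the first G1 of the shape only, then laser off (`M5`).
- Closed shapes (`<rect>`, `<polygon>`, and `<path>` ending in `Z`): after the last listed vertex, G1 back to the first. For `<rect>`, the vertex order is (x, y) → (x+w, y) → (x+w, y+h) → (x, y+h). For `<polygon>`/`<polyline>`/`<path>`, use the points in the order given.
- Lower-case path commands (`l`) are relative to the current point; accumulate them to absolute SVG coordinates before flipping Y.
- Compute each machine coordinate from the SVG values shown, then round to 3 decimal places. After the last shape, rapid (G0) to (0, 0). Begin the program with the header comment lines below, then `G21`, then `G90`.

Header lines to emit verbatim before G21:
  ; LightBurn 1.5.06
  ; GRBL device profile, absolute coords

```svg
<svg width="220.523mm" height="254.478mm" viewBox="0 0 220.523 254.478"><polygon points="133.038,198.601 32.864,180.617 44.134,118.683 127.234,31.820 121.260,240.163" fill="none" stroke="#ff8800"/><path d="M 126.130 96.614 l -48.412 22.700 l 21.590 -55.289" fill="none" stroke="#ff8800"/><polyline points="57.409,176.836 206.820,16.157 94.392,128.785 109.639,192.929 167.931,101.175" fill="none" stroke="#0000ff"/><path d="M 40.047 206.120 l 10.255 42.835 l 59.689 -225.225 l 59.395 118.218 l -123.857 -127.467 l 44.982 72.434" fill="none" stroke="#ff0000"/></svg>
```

Since the viewBox matches the mm dimensions, user units are millimetres directly. The only transform is the Y-flip y_m = 254.478 − y_svg.

Shape 1 is a closed polygon drawn with `<polygon>`. Its stroke #ff8800 means engrave at S315, F2310. After flipping Y the toolpath is (133.038,55.877) → (32.864,73.861) → (44.134,135.795) → (127.234,222.658) → (121.260,14.315) → (133.038,55.877), returning to the start.

Shape 2 is a open polyline drawn with `<path>`. Its stroke #ff8800 means engrave at S315, F2310. After flipping Y the toolpath is (126.130,157.864) → (77.718,135.164) → (99.308,190.453).

Shape 3 is a open polyline drawn with `<polyline>`. Its stroke #0000ff means score at S482, F1514. After flipping Y the toolpath is (57.409,77.642) → (206.820,238.321) → (94.392,125.693) → (109.639,61.549) → (167.931,153.303).

Shape 4 is a open polyline drawn with `<path>`. Its stroke #ff0000 means cut at S746, F1057. After flipping Y the toolpath is (40.047,48.358) → (50.302,5.523) → (109.991,230.748) → (169.386,112.530) → (45.529,239.997) → (90.511,167.563).

; LightBurn 1.5.06
; GRBL device profile, absolute coords
G21
G90
G0 X133.038 Y55.877
M3 S315
G1 X32.864 Y73.861 F2310
G1 X44.134 Y135.795
G1 X127.234 Y222.658
G1 X121.260 Y14.315
G1 X133.038 Y55.877
M5
G0 X126.130 Y157.864
M3 S315
G1 X77.718 Y135.164 F2310
G1 X99.308 Y190.453
M5
G0 X57.409 Y77.642
M3 S482
G1 X206.820 Y238.321 F1514
G1 X94.392 Y125.693
G1 X109.639 Y61.549
G1 X167.931 Y153.303
M5
G0 X40.047 Y48.358
M3 S746
G1 X50.302 Y5.523 F1057
G1 X109.991 Y230.748
G1 X169.386 Y112.530
G1 X45.529 Y239.997
G1 X90.511 Y167.563
M5
G0 X0.000 Y0.000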